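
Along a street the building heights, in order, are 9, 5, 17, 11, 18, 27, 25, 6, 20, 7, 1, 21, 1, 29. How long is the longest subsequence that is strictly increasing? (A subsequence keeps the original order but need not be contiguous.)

6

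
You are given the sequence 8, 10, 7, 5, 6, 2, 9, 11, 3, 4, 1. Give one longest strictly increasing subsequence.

Patience tails give the LIS length; then backtrack through the dp parents:
8 → extends → [8]
10 → extends → [8, 10]
7 → replaces 8 → [7, 10]
5 → replaces 7 → [5, 10]
6 → replaces 10 → [5, 6]
2 → replaces 5 → [2, 6]
9 → extends → [2, 6, 9]
11 → extends → [2, 6, 9, 11]
3 → replaces 6 → [2, 3, 9, 11]
4 → replaces 9 → [2, 3, 4, 11]
1 → replaces 2 → [1, 3, 4, 11]
Length 4; one witness is 5, 6, 9, 11.

5, 6, 9, 11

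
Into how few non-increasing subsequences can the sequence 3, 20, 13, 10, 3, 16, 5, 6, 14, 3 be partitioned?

4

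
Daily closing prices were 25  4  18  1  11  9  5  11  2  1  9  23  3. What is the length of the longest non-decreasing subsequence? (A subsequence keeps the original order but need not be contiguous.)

4

Track the smallest tail for each achievable length (allowing ties):
25 → extends → [25]
4 → replaces 25 → [4]
18 → extends → [4, 18]
1 → replaces 4 → [1, 18]
11 → replaces 18 → [1, 11]
9 → replaces 11 → [1, 9]
5 → replaces 9 → [1, 5]
11 → extends → [1, 5, 11]
2 → replaces 5 → [1, 2, 11]
1 → replaces 2 → [1, 1, 11]
9 → replaces 11 → [1, 1, 9]
23 → extends → [1, 1, 9, 23]
3 → replaces 9 → [1, 1, 3, 23]
Four tails, so the longest non-decreasing subsequence has length 4 (e.g. 4, 11, 11, 23).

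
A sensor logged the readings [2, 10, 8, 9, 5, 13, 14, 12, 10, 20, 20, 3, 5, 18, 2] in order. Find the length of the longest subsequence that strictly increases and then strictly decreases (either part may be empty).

9

inc[i] = longest strictly increasing subsequence ending at i; dec[i] = longest strictly decreasing subsequence starting at i:
i:      1  2  3  4  5  6  7  8  9 10 11 12 13 14 15
a[i]:   2 10  8  9  5 13 14 12 10 20 20  3  5 18  2
inc:    1  2  2  3  2  4  5  4  4  6  6  2  3  6  1
dec:    1  5  4  4  3  5  5  4  3  3  3  2  2  2  1
Best peak at i=7 (value 14): inc=5, dec=5, length 5+5−1 = 9.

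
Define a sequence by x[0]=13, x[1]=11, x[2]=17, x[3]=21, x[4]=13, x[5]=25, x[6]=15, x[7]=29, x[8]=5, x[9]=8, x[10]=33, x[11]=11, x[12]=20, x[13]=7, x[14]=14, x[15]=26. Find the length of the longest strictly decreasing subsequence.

4

Negate each value so 'decreasing' becomes 'increasing', then run patience tails on the negated sequence:
-13 → extends → [-13]
-11 → extends → [-13, -11]
-17 → replaces -13 → [-17, -11]
-21 → replaces -17 → [-21, -11]
-13 → replaces -11 → [-21, -13]
-25 → replaces -21 → [-25, -13]
-15 → replaces -13 → [-25, -15]
-29 → replaces -25 → [-29, -15]
-5 → extends → [-29, -15, -5]
-8 → replaces -5 → [-29, -15, -8]
-33 → replaces -29 → [-33, -15, -8]
-11 → replaces -8 → [-33, -15, -11]
-20 → replaces -15 → [-33, -20, -11]
-7 → extends → [-33, -20, -11, -7]
-14 → replaces -11 → [-33, -20, -14, -7]
-26 → replaces -20 → [-33, -26, -14, -7]
Four tails, so the longest strictly decreasing subsequence of the original has length 4.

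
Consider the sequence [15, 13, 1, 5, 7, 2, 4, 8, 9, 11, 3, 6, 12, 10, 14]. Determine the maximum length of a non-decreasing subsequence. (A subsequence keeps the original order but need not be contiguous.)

Let dp[i] be the length of the longest such subsequence ending at index i:
i:      1  2  3  4  5  6  7  8  9 10 11 12 13 14 15
a[i]:  15 13  1  5  7  2  4  8  9 11  3  6 12 10 14
dp:     1  1  1  2  3  2  3  4  5  6  3  4  7  6  8
Maximum dp value is 8.

8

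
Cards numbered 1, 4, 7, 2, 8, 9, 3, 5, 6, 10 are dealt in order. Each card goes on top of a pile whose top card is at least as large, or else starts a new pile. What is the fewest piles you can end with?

6

Place each on the leftmost legal pile:
1 → new pile 1 (tops now [1])
4 → new pile 2 (tops now [1, 4])
7 → new pile 3 (tops now [1, 4, 7])
2 → pile 2 (tops now [1, 2, 7])
8 → new pile 4 (tops now [1, 2, 7, 8])
9 → new pile 5 (tops now [1, 2, 7, 8, 9])
3 → pile 3 (tops now [1, 2, 3, 8, 9])
5 → pile 4 (tops now [1, 2, 3, 5, 9])
6 → pile 5 (tops now [1, 2, 3, 5, 6])
10 → new pile 6 (tops now [1, 2, 3, 5, 6, 10])
Six piles.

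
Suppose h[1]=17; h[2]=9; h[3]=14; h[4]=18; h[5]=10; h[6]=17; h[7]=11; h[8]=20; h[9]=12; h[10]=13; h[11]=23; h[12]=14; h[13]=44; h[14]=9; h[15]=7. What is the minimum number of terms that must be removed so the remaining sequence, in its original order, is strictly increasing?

Fewest deletions = n − (longest strictly increasing subsequence).
i:      1  2  3  4  5  6  7  8  9 10 11 12 13 14 15
h[i]:  17  9 14 18 10 17 11 20 12 13 23 14 44  9  7
dp:     1  1  2  3  2  3  3  4  4  5  6  6  7  1  1
max dp = 7, so deletions = 15 − 7 = 8.

8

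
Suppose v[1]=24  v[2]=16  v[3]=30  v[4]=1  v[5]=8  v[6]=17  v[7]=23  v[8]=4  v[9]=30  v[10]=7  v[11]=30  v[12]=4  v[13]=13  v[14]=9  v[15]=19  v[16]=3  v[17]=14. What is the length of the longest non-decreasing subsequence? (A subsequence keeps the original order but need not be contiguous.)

6

Let dp[i] be the length of the longest such subsequence ending at index i:
i:      1  2  3  4  5  6  7  8  9 10 11 12 13 14 15 16 17
v[i]:  24 16 30  1  8 17 23  4 30  7 30  4 13  9 19  3 14
dp:     1  1  2  1  2  3  4  2  5  3  6  3  4  4  5  2  5
Maximum dp value is 6.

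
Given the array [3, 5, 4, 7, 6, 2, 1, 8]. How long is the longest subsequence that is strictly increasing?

Track the smallest tail for each achievable length (strict):
3 → extends → [3]
5 → extends → [3, 5]
4 → replaces 5 → [3, 4]
7 → extends → [3, 4, 7]
6 → replaces 7 → [3, 4, 6]
2 → replaces 3 → [2, 4, 6]
1 → replaces 2 → [1, 4, 6]
8 → extends → [1, 4, 6, 8]
Four tails, so the longest strictly increasing subsequence has length 4 (e.g. 3, 5, 7, 8).

4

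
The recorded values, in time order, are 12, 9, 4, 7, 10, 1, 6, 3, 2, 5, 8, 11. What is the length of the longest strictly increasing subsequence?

5

Track the smallest tail for each achievable length (strict):
12 → extends → [12]
9 → replaces 12 → [9]
4 → replaces 9 → [4]
7 → extends → [4, 7]
10 → extends → [4, 7, 10]
1 → replaces 4 → [1, 7, 10]
6 → replaces 7 → [1, 6, 10]
3 → replaces 6 → [1, 3, 10]
2 → replaces 3 → [1, 2, 10]
5 → replaces 10 → [1, 2, 5]
8 → extends → [1, 2, 5, 8]
11 → extends → [1, 2, 5, 8, 11]
Five tails, so the longest strictly increasing subsequence has length 5 (e.g. 1, 3, 5, 8, 11).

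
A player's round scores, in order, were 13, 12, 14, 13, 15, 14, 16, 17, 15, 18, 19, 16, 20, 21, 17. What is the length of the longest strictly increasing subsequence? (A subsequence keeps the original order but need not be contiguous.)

Let dp[i] be the length of the longest such subsequence ending at index i:
i:      1  2  3  4  5  6  7  8  9 10 11 12 13 14 15
a[i]:  13 12 14 13 15 14 16 17 15 18 19 16 20 21 17
dp:     1  1  2  2  3  3  4  5  4  6  7  5  8  9  6
Maximum dp value is 9.

9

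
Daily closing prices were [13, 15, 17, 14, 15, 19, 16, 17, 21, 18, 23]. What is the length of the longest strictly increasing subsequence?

7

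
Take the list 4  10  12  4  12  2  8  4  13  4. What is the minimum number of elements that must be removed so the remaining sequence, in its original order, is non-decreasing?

5

Fewest deletions = n − (longest non-decreasing subsequence).
i:      1  2  3  4  5  6  7  8  9 10
a[i]:   4 10 12  4 12  2  8  4 13  4
dp:     1  2  3  2  4  1  3  3  5  4
max dp = 5, so deletions = 10 − 5 = 5.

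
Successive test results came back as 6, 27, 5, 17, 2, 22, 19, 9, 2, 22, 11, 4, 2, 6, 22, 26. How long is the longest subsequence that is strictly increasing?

5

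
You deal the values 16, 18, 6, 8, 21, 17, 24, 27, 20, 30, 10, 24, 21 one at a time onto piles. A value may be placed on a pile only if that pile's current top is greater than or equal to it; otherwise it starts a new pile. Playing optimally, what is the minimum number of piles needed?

6

Place each on the leftmost legal pile:
16 → new pile 1 (tops now [16])
18 → new pile 2 (tops now [16, 18])
6 → pile 1 (tops now [6, 18])
8 → pile 2 (tops now [6, 8])
21 → new pile 3 (tops now [6, 8, 21])
17 → pile 3 (tops now [6, 8, 17])
24 → new pile 4 (tops now [6, 8, 17, 24])
27 → new pile 5 (tops now [6, 8, 17, 24, 27])
20 → pile 4 (tops now [6, 8, 17, 20, 27])
30 → new pile 6 (tops now [6, 8, 17, 20, 27, 30])
10 → pile 3 (tops now [6, 8, 10, 20, 27, 30])
24 → pile 5 (tops now [6, 8, 10, 20, 24, 30])
21 → pile 5 (tops now [6, 8, 10, 20, 21, 30])
Six piles.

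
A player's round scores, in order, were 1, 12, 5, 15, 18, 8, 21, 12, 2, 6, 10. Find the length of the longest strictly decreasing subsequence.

3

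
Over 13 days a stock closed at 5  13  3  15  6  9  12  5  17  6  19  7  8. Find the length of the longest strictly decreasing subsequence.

3

Let dp[i] be the longest strictly decreasing subsequence ending at i:
i:      1  2  3  4  5  6  7  8  9 10 11 12 13
a[i]:   5 13  3 15  6  9 12  5 17  6 19  7  8
dp:     1  1  2  1  2  2  2  3  1  3  1  3  3
Maximum is 3.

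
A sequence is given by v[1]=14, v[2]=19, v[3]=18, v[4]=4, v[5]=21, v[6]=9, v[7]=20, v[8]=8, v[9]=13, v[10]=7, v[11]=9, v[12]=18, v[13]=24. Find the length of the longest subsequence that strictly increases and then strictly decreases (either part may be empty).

inc[i] = longest strictly increasing subsequence ending at i; dec[i] = longest strictly decreasing subsequence starting at i:
i:      1  2  3  4  5  6  7  8  9 10 11 12 13
v[i]:  14 19 18  4 21  9 20  8 13  7  9 18 24
inc:    1  2  2  1  3  2  3  2  3  2  3  4  5
dec:    4  5  4  1  4  3  3  2  2  1  1  1  1
Best peak at i=2 (value 19): inc=2, dec=5, length 2+5−1 = 6.

6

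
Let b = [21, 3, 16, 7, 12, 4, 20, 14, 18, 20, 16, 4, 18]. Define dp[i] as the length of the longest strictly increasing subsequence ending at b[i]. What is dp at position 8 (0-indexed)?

dp[i] = 1 + max{dp[j] : j<i, b[j]<b[i]} (or 1 if no such j):
i:      0  1  2  3  4  5  6  7  8  9 10 11 12
b[i]:  21  3 16  7 12  4 20 14 18 20 16  4 18
dp:     1  1  2  2  3  2  4  4  5  6  5  2  6
At index 8 the value is 5.

5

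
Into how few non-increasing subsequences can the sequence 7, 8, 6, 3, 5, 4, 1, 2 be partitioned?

Place each on the leftmost legal pile:
7 → new pile 1 (tops now [7])
8 → new pile 2 (tops now [7, 8])
6 → pile 1 (tops now [6, 8])
3 → pile 1 (tops now [3, 8])
5 → pile 2 (tops now [3, 5])
4 → pile 2 (tops now [3, 4])
1 → pile 1 (tops now [1, 4])
2 → pile 2 (tops now [1, 2])
Two piles.

2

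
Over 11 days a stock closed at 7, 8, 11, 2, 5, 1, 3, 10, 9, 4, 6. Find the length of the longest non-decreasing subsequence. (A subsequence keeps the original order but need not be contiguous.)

Let dp[i] be the length of the longest such subsequence ending at index i:
i:      1  2  3  4  5  6  7  8  9 10 11
a[i]:   7  8 11  2  5  1  3 10  9  4  6
dp:     1  2  3  1  2  1  2  3  3  3  4
Maximum dp value is 4.

4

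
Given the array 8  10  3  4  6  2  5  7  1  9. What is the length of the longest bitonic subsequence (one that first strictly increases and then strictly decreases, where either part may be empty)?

inc[i] = longest strictly increasing subsequence ending at i; dec[i] = longest strictly decreasing subsequence starting at i:
i:      1  2  3  4  5  6  7  8  9 10
a[i]:   8 10  3  4  6  2  5  7  1  9
inc:    1  2  1  2  3  1  3  4  1  5
dec:    4  4  3  3  3  2  2  2  1  1
Best peak at i=2 (value 10): inc=2, dec=4, length 2+4−1 = 5.

5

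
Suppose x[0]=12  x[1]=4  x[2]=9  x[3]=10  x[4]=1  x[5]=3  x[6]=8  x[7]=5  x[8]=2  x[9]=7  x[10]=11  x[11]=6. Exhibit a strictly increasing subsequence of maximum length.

Patience tails give the LIS length; then backtrack through the dp parents:
12 → extends → [12]
4 → replaces 12 → [4]
9 → extends → [4, 9]
10 → extends → [4, 9, 10]
1 → replaces 4 → [1, 9, 10]
3 → replaces 9 → [1, 3, 10]
8 → replaces 10 → [1, 3, 8]
5 → replaces 8 → [1, 3, 5]
2 → replaces 3 → [1, 2, 5]
7 → extends → [1, 2, 5, 7]
11 → extends → [1, 2, 5, 7, 11]
6 → replaces 7 → [1, 2, 5, 6, 11]
Length 5; one witness is 1, 3, 5, 7, 11.

1, 3, 5, 7, 11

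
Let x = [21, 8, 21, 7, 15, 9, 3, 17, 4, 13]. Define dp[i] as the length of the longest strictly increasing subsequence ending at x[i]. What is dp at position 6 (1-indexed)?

dp[i] = 1 + max{dp[j] : j<i, x[j]<x[i]} (or 1 if no such j):
i:      1  2  3  4  5  6  7  8  9 10
x[i]:  21  8 21  7 15  9  3 17  4 13
dp:     1  1  2  1  2  2  1  3  2  3
At index 6 the value is 2.

2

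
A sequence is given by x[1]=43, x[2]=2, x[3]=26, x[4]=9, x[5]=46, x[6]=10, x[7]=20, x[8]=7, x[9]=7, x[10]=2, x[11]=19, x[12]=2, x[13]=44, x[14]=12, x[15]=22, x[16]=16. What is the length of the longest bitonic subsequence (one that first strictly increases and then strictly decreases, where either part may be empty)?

7

inc[i] = longest strictly increasing subsequence ending at i; dec[i] = longest strictly decreasing subsequence starting at i:
i:      1  2  3  4  5  6  7  8  9 10 11 12 13 14 15 16
x[i]:  43  2 26  9 46 10 20  7  7  2 19  2 44 12 22 16
inc:    1  1  2  2  3  3  4  2  2  1  4  1  5  4  5  5
dec:    5  1  4  3  4  3  3  2  2  1  2  1  3  1  2  1
Best peak at i=13 (value 44): inc=5, dec=3, length 5+3−1 = 7.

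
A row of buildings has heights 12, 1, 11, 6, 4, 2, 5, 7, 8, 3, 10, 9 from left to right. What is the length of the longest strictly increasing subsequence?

6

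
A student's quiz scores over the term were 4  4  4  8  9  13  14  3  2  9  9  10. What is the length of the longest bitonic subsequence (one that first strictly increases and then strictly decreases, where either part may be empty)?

inc[i] = longest strictly increasing subsequence ending at i; dec[i] = longest strictly decreasing subsequence starting at i:
i:      1  2  3  4  5  6  7  8  9 10 11 12
a[i]:   4  4  4  8  9 13 14  3  2  9  9 10
inc:    1  1  1  2  3  4  5  1  1  3  3  4
dec:    3  3  3  3  3  3  3  2  1  1  1  1
Best peak at i=7 (value 14): inc=5, dec=3, length 5+3−1 = 7.

7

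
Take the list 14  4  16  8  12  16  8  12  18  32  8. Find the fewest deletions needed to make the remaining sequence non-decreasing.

5

Fewest deletions = n − (longest non-decreasing subsequence).
Patience tails:
14 → extends → [14]
4 → replaces 14 → [4]
16 → extends → [4, 16]
8 → replaces 16 → [4, 8]
12 → extends → [4, 8, 12]
16 → extends → [4, 8, 12, 16]
8 → replaces 12 → [4, 8, 8, 16]
12 → replaces 16 → [4, 8, 8, 12]
18 → extends → [4, 8, 8, 12, 18]
32 → extends → [4, 8, 8, 12, 18, 32]
8 → replaces 12 → [4, 8, 8, 8, 18, 32]
Longest non-decreasing subsequence has length 6, so deletions = 11 − 6 = 5.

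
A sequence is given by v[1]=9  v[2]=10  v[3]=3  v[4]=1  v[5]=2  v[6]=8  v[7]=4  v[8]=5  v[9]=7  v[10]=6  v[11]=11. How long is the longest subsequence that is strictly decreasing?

4

Let dp[i] be the longest strictly decreasing subsequence ending at i:
i:      1  2  3  4  5  6  7  8  9 10 11
v[i]:   9 10  3  1  2  8  4  5  7  6 11
dp:     1  1  2  3  3  2  3  3  3  4  1
Maximum is 4.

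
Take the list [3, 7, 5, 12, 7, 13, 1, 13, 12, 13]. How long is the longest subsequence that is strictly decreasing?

Negate each value so 'decreasing' becomes 'increasing', then run patience tails on the negated sequence:
-3 → extends → [-3]
-7 → replaces -3 → [-7]
-5 → extends → [-7, -5]
-12 → replaces -7 → [-12, -5]
-7 → replaces -5 → [-12, -7]
-13 → replaces -12 → [-13, -7]
-1 → extends → [-13, -7, -1]
-13 → already a tail → [-13, -7, -1]
-12 → replaces -7 → [-13, -12, -1]
-13 → already a tail → [-13, -12, -1]
Three tails, so the longest strictly decreasing subsequence of the original has length 3.

3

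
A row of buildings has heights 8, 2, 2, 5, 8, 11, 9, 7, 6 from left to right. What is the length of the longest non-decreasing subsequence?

Let dp[i] be the length of the longest such subsequence ending at index i:
i:      1  2  3  4  5  6  7  8  9
a[i]:   8  2  2  5  8 11  9  7  6
dp:     1  1  2  3  4  5  5  4  4
Maximum dp value is 5.

5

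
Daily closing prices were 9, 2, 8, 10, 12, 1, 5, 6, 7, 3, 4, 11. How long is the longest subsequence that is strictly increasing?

Track the smallest tail for each achievable length (strict):
9 → extends → [9]
2 → replaces 9 → [2]
8 → extends → [2, 8]
10 → extends → [2, 8, 10]
12 → extends → [2, 8, 10, 12]
1 → replaces 2 → [1, 8, 10, 12]
5 → replaces 8 → [1, 5, 10, 12]
6 → replaces 10 → [1, 5, 6, 12]
7 → replaces 12 → [1, 5, 6, 7]
3 → replaces 5 → [1, 3, 6, 7]
4 → replaces 6 → [1, 3, 4, 7]
11 → extends → [1, 3, 4, 7, 11]
Five tails, so the longest strictly increasing subsequence has length 5 (e.g. 2, 5, 6, 7, 11).

5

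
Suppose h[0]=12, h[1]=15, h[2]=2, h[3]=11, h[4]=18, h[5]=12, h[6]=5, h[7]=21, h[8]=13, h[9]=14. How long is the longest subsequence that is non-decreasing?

5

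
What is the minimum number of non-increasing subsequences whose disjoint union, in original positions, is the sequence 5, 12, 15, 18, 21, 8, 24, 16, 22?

The minimum number of non-increasing subsequences covering a sequence equals the length of its longest strictly increasing subsequence.
LIS length is 6 (e.g. 5, 12, 15, 18, 21, 24), so 6 piles are needed.

6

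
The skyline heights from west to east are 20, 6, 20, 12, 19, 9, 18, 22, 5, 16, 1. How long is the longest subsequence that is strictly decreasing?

5

Negate each value so 'decreasing' becomes 'increasing', then run patience tails on the negated sequence:
-20 → extends → [-20]
-6 → extends → [-20, -6]
-20 → already a tail → [-20, -6]
-12 → replaces -6 → [-20, -12]
-19 → replaces -12 → [-20, -19]
-9 → extends → [-20, -19, -9]
-18 → replaces -9 → [-20, -19, -18]
-22 → replaces -20 → [-22, -19, -18]
-5 → extends → [-22, -19, -18, -5]
-16 → replaces -5 → [-22, -19, -18, -16]
-1 → extends → [-22, -19, -18, -16, -1]
Five tails, so the longest strictly decreasing subsequence of the original has length 5.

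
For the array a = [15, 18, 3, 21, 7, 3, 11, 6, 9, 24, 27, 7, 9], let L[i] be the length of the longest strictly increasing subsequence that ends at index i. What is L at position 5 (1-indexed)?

dp[i] = 1 + max{dp[j] : j<i, a[j]<a[i]} (or 1 if no such j):
i:      1  2  3  4  5  6  7  8  9 10 11 12 13
a[i]:  15 18  3 21  7  3 11  6  9 24 27  7  9
dp:     1  2  1  3  2  1  3  2  3  4  5  3  4
At index 5 the value is 2.

2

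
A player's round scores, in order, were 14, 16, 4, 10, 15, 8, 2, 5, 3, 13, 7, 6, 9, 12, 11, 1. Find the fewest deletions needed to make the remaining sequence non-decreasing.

Fewest deletions = n − (longest non-decreasing subsequence).
i:      1  2  3  4  5  6  7  8  9 10 11 12 13 14 15 16
a[i]:  14 16  4 10 15  8  2  5  3 13  7  6  9 12 11  1
dp:     1  2  1  2  3  2  1  2  2  3  3  3  4  5  5  1
max dp = 5, so deletions = 16 − 5 = 11.

11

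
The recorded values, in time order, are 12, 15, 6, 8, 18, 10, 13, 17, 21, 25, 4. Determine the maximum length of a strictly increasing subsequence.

7

Track the smallest tail for each achievable length (strict):
12 → extends → [12]
15 → extends → [12, 15]
6 → replaces 12 → [6, 15]
8 → replaces 15 → [6, 8]
18 → extends → [6, 8, 18]
10 → replaces 18 → [6, 8, 10]
13 → extends → [6, 8, 10, 13]
17 → extends → [6, 8, 10, 13, 17]
21 → extends → [6, 8, 10, 13, 17, 21]
25 → extends → [6, 8, 10, 13, 17, 21, 25]
4 → replaces 6 → [4, 8, 10, 13, 17, 21, 25]
Seven tails, so the longest strictly increasing subsequence has length 7 (e.g. 6, 8, 10, 13, 17, 21, 25).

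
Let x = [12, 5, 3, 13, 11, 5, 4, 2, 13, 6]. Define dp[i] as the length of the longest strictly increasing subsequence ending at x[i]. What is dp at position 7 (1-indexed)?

2

dp[i] = 1 + max{dp[j] : j<i, x[j]<x[i]} (or 1 if no such j):
i:      1  2  3  4  5  6  7  8  9 10
x[i]:  12  5  3 13 11  5  4  2 13  6
dp:     1  1  1  2  2  2  2  1  3  3
At index 7 the value is 2.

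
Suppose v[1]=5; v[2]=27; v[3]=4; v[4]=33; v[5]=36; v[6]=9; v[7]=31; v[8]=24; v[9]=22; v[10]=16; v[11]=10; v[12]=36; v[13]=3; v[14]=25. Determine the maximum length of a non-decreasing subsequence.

5

Track the smallest tail for each achievable length (allowing ties):
5 → extends → [5]
27 → extends → [5, 27]
4 → replaces 5 → [4, 27]
33 → extends → [4, 27, 33]
36 → extends → [4, 27, 33, 36]
9 → replaces 27 → [4, 9, 33, 36]
31 → replaces 33 → [4, 9, 31, 36]
24 → replaces 31 → [4, 9, 24, 36]
22 → replaces 24 → [4, 9, 22, 36]
16 → replaces 22 → [4, 9, 16, 36]
10 → replaces 16 → [4, 9, 10, 36]
36 → extends → [4, 9, 10, 36, 36]
3 → replaces 4 → [3, 9, 10, 36, 36]
25 → replaces 36 → [3, 9, 10, 25, 36]
Five tails, so the longest non-decreasing subsequence has length 5 (e.g. 5, 27, 33, 36, 36).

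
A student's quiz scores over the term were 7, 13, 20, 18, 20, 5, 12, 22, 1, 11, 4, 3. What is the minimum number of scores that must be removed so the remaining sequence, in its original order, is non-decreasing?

7

Fewest deletions = n − (longest non-decreasing subsequence).
i:      1  2  3  4  5  6  7  8  9 10 11 12
a[i]:   7 13 20 18 20  5 12 22  1 11  4  3
dp:     1  2  3  3  4  1  2  5  1  2  2  2
max dp = 5, so deletions = 12 − 5 = 7.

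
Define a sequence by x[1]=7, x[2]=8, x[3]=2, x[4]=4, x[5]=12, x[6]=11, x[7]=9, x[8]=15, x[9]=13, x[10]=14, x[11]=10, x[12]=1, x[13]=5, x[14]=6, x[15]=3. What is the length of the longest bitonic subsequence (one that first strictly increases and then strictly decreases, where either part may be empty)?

8

inc[i] = longest strictly increasing subsequence ending at i; dec[i] = longest strictly decreasing subsequence starting at i:
i:      1  2  3  4  5  6  7  8  9 10 11 12 13 14 15
x[i]:   7  8  2  4 12 11  9 15 13 14 10  1  5  6  3
inc:    1  2  1  2  3  3  3  4  4  5  4  1  3  4  2
dec:    3  3  2  2  5  4  3  5  4  4  3  1  2  2  1
Best peak at i=8 (value 15): inc=4, dec=5, length 4+5−1 = 8.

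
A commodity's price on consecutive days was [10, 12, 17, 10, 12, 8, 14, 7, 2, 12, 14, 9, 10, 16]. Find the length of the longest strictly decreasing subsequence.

5

Negate each value so 'decreasing' becomes 'increasing', then run patience tails on the negated sequence:
-10 → extends → [-10]
-12 → replaces -10 → [-12]
-17 → replaces -12 → [-17]
-10 → extends → [-17, -10]
-12 → replaces -10 → [-17, -12]
-8 → extends → [-17, -12, -8]
-14 → replaces -12 → [-17, -14, -8]
-7 → extends → [-17, -14, -8, -7]
-2 → extends → [-17, -14, -8, -7, -2]
-12 → replaces -8 → [-17, -14, -12, -7, -2]
-14 → already a tail → [-17, -14, -12, -7, -2]
-9 → replaces -7 → [-17, -14, -12, -9, -2]
-10 → replaces -9 → [-17, -14, -12, -10, -2]
-16 → replaces -14 → [-17, -16, -12, -10, -2]
Five tails, so the longest strictly decreasing subsequence of the original has length 5.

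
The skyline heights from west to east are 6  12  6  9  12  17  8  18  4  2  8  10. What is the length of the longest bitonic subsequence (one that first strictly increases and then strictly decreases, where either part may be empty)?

7

inc[i] = longest strictly increasing subsequence ending at i; dec[i] = longest strictly decreasing subsequence starting at i:
i:      1  2  3  4  5  6  7  8  9 10 11 12
a[i]:   6 12  6  9 12 17  8 18  4  2  8 10
inc:    1  2  1  2  3  4  2  5  1  1  2  3
dec:    3  5  3  4  4  4  3  3  2  1  1  1
Best peak at i=6 (value 17): inc=4, dec=4, length 4+4−1 = 7.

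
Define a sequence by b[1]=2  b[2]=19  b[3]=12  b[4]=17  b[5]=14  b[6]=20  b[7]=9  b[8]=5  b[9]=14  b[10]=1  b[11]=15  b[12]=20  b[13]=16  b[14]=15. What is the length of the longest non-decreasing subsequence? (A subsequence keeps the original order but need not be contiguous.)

6

Track the smallest tail for each achievable length (allowing ties):
2 → extends → [2]
19 → extends → [2, 19]
12 → replaces 19 → [2, 12]
17 → extends → [2, 12, 17]
14 → replaces 17 → [2, 12, 14]
20 → extends → [2, 12, 14, 20]
9 → replaces 12 → [2, 9, 14, 20]
5 → replaces 9 → [2, 5, 14, 20]
14 → replaces 20 → [2, 5, 14, 14]
1 → replaces 2 → [1, 5, 14, 14]
15 → extends → [1, 5, 14, 14, 15]
20 → extends → [1, 5, 14, 14, 15, 20]
16 → replaces 20 → [1, 5, 14, 14, 15, 16]
15 → replaces 16 → [1, 5, 14, 14, 15, 15]
Six tails, so the longest non-decreasing subsequence has length 6 (e.g. 2, 12, 14, 14, 15, 20).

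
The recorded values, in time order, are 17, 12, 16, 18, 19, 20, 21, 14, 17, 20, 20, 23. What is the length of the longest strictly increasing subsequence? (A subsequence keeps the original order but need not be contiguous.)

7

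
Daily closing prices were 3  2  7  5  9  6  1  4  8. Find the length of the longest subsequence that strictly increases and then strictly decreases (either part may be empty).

inc[i] = longest strictly increasing subsequence ending at i; dec[i] = longest strictly decreasing subsequence starting at i:
i:     1 2 3 4 5 6 7 8 9
a[i]:  3 2 7 5 9 6 1 4 8
inc:   1 1 2 2 3 3 1 2 4
dec:   3 2 3 2 3 2 1 1 1
Best peak at i=5 (value 9): inc=3, dec=3, length 3+3−1 = 5.

5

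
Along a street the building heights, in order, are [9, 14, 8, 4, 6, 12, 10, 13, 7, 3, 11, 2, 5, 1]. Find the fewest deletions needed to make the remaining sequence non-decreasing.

10

Fewest deletions = n − (longest non-decreasing subsequence).
i:      1  2  3  4  5  6  7  8  9 10 11 12 13 14
a[i]:   9 14  8  4  6 12 10 13  7  3 11  2  5  1
dp:     1  2  1  1  2  3  3  4  3  1  4  1  2  1
max dp = 4, so deletions = 14 − 4 = 10.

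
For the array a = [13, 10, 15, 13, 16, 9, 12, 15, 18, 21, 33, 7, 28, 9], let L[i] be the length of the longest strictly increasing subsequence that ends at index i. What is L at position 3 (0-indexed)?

2

dp[i] = 1 + max{dp[j] : j<i, a[j]<a[i]} (or 1 if no such j):
i:      0  1  2  3  4  5  6  7  8  9 10 11 12 13
a[i]:  13 10 15 13 16  9 12 15 18 21 33  7 28  9
dp:     1  1  2  2  3  1  2  3  4  5  6  1  6  2
At index 3 the value is 2.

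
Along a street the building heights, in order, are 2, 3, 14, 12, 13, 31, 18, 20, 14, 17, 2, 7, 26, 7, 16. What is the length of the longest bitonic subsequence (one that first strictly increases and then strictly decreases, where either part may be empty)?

inc[i] = longest strictly increasing subsequence ending at i; dec[i] = longest strictly decreasing subsequence starting at i:
i:      1  2  3  4  5  6  7  8  9 10 11 12 13 14 15
a[i]:   2  3 14 12 13 31 18 20 14 17  2  7 26  7 16
inc:    1  2  3  3  4  5  5  6  5  6  1  3  7  3  6
dec:    1  2  3  2  2  4  3  3  2  2  1  1  2  1  1
Best peak at i=6 (value 31): inc=5, dec=4, length 5+4−1 = 8.

8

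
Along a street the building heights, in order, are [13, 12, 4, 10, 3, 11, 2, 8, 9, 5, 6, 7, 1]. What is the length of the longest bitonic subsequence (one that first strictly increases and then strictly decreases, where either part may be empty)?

inc[i] = longest strictly increasing subsequence ending at i; dec[i] = longest strictly decreasing subsequence starting at i:
i:      1  2  3  4  5  6  7  8  9 10 11 12 13
a[i]:  13 12  4 10  3 11  2  8  9  5  6  7  1
inc:    1  1  1  2  1  3  1  2  3  2  3  4  1
dec:    6  5  4  4  3  4  2  3  3  2  2  2  1
Best peak at i=1 (value 13): inc=1, dec=6, length 1+6−1 = 6.

6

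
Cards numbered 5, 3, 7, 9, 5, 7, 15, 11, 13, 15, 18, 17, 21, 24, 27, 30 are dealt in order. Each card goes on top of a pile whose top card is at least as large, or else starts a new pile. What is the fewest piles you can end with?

Place each on the leftmost legal pile:
5 → new pile 1 (tops now [5])
3 → pile 1 (tops now [3])
7 → new pile 2 (tops now [3, 7])
9 → new pile 3 (tops now [3, 7, 9])
5 → pile 2 (tops now [3, 5, 9])
7 → pile 3 (tops now [3, 5, 7])
15 → new pile 4 (tops now [3, 5, 7, 15])
11 → pile 4 (tops now [3, 5, 7, 11])
13 → new pile 5 (tops now [3, 5, 7, 11, 13])
15 → new pile 6 (tops now [3, 5, 7, 11, 13, 15])
18 → new pile 7 (tops now [3, 5, 7, 11, 13, 15, 18])
17 → pile 7 (tops now [3, 5, 7, 11, 13, 15, 17])
21 → new pile 8 (tops now [3, 5, 7, 11, 13, 15, 17, 21])
24 → new pile 9 (tops now [3, 5, 7, 11, 13, 15, 17, 21, 24])
27 → new pile 10 (tops now [3, 5, 7, 11, 13, 15, 17, 21, 24, 27])
30 → new pile 11 (tops now [3, 5, 7, 11, 13, 15, 17, 21, 24, 27, 30])
Eleven piles.

11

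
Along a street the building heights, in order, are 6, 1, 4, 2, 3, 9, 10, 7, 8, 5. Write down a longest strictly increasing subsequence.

1, 2, 3, 9, 10

Patience tails give the LIS length; then backtrack through the dp parents:
6 → extends → [6]
1 → replaces 6 → [1]
4 → extends → [1, 4]
2 → replaces 4 → [1, 2]
3 → extends → [1, 2, 3]
9 → extends → [1, 2, 3, 9]
10 → extends → [1, 2, 3, 9, 10]
7 → replaces 9 → [1, 2, 3, 7, 10]
8 → replaces 10 → [1, 2, 3, 7, 8]
5 → replaces 7 → [1, 2, 3, 5, 8]
Length 5; one witness is 1, 2, 3, 9, 10.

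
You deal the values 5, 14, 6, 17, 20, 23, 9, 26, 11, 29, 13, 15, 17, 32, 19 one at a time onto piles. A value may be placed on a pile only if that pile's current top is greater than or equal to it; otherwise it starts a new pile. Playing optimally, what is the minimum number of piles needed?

8

The minimum number of non-increasing subsequences covering a sequence equals the length of its longest strictly increasing subsequence.
LIS length is 8 (e.g. 5, 14, 17, 20, 23, 26, 29, 32), so 8 piles are needed.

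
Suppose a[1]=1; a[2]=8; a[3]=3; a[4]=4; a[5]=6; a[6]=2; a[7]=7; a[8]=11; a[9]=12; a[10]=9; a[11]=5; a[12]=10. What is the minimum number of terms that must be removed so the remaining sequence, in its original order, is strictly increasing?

5

Fewest deletions = n − (longest strictly increasing subsequence).
i:      1  2  3  4  5  6  7  8  9 10 11 12
a[i]:   1  8  3  4  6  2  7 11 12  9  5 10
dp:     1  2  2  3  4  2  5  6  7  6  4  7
max dp = 7, so deletions = 12 − 7 = 5.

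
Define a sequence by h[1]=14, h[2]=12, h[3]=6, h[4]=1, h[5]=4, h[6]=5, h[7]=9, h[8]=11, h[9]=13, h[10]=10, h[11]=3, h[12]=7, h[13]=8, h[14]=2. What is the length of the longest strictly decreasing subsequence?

6

Negate each value so 'decreasing' becomes 'increasing', then run patience tails on the negated sequence:
-14 → extends → [-14]
-12 → extends → [-14, -12]
-6 → extends → [-14, -12, -6]
-1 → extends → [-14, -12, -6, -1]
-4 → replaces -1 → [-14, -12, -6, -4]
-5 → replaces -4 → [-14, -12, -6, -5]
-9 → replaces -6 → [-14, -12, -9, -5]
-11 → replaces -9 → [-14, -12, -11, -5]
-13 → replaces -12 → [-14, -13, -11, -5]
-10 → replaces -5 → [-14, -13, -11, -10]
-3 → extends → [-14, -13, -11, -10, -3]
-7 → replaces -3 → [-14, -13, -11, -10, -7]
-8 → replaces -7 → [-14, -13, -11, -10, -8]
-2 → extends → [-14, -13, -11, -10, -8, -2]
Six tails, so the longest strictly decreasing subsequence of the original has length 6.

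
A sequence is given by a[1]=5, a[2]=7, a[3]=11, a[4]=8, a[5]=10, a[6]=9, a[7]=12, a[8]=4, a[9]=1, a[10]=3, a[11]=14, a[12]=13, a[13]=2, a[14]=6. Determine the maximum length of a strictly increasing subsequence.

Track the smallest tail for each achievable length (strict):
5 → extends → [5]
7 → extends → [5, 7]
11 → extends → [5, 7, 11]
8 → replaces 11 → [5, 7, 8]
10 → extends → [5, 7, 8, 10]
9 → replaces 10 → [5, 7, 8, 9]
12 → extends → [5, 7, 8, 9, 12]
4 → replaces 5 → [4, 7, 8, 9, 12]
1 → replaces 4 → [1, 7, 8, 9, 12]
3 → replaces 7 → [1, 3, 8, 9, 12]
14 → extends → [1, 3, 8, 9, 12, 14]
13 → replaces 14 → [1, 3, 8, 9, 12, 13]
2 → replaces 3 → [1, 2, 8, 9, 12, 13]
6 → replaces 8 → [1, 2, 6, 9, 12, 13]
Six tails, so the longest strictly increasing subsequence has length 6 (e.g. 5, 7, 8, 10, 12, 14).

6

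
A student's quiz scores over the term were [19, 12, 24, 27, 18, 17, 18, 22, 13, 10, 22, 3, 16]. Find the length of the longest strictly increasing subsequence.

Let dp[i] be the length of the longest such subsequence ending at index i:
i:      1  2  3  4  5  6  7  8  9 10 11 12 13
a[i]:  19 12 24 27 18 17 18 22 13 10 22  3 16
dp:     1  1  2  3  2  2  3  4  2  1  4  1  3
Maximum dp value is 4.

4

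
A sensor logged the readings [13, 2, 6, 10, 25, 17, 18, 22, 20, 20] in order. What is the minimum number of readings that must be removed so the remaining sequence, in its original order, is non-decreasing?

3

Fewest deletions = n − (longest non-decreasing subsequence).
i:      1  2  3  4  5  6  7  8  9 10
a[i]:  13  2  6 10 25 17 18 22 20 20
dp:     1  1  2  3  4  4  5  6  6  7
max dp = 7, so deletions = 10 − 7 = 3.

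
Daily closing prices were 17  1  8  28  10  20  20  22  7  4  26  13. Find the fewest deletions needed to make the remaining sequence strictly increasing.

6

Fewest deletions = n − (longest strictly increasing subsequence).
i:      1  2  3  4  5  6  7  8  9 10 11 12
a[i]:  17  1  8 28 10 20 20 22  7  4 26 13
dp:     1  1  2  3  3  4  4  5  2  2  6  4
max dp = 6, so deletions = 12 − 6 = 6.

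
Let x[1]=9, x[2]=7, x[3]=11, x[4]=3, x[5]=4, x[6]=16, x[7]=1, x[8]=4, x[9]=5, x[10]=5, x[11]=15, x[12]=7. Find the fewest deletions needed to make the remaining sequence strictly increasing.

Fewest deletions = n − (longest strictly increasing subsequence).
i:      1  2  3  4  5  6  7  8  9 10 11 12
x[i]:   9  7 11  3  4 16  1  4  5  5 15  7
dp:     1  1  2  1  2  3  1  2  3  3  4  4
max dp = 4, so deletions = 12 − 4 = 8.

8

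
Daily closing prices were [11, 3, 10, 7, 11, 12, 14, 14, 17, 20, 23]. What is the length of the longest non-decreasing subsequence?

Track the smallest tail for each achievable length (allowing ties):
11 → extends → [11]
3 → replaces 11 → [3]
10 → extends → [3, 10]
7 → replaces 10 → [3, 7]
11 → extends → [3, 7, 11]
12 → extends → [3, 7, 11, 12]
14 → extends → [3, 7, 11, 12, 14]
14 → extends → [3, 7, 11, 12, 14, 14]
17 → extends → [3, 7, 11, 12, 14, 14, 17]
20 → extends → [3, 7, 11, 12, 14, 14, 17, 20]
23 → extends → [3, 7, 11, 12, 14, 14, 17, 20, 23]
Nine tails, so the longest non-decreasing subsequence has length 9 (e.g. 3, 10, 11, 12, 14, 14, 17, 20, 23).

9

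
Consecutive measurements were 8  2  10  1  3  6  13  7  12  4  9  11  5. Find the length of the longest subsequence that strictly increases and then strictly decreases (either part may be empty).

7

inc[i] = longest strictly increasing subsequence ending at i; dec[i] = longest strictly decreasing subsequence starting at i:
i:      1  2  3  4  5  6  7  8  9 10 11 12 13
a[i]:   8  2 10  1  3  6 13  7 12  4  9 11  5
inc:    1  1  2  1  2  3  4  4  5  3  5  6  4
dec:    3  2  3  1  1  2  4  2  3  1  2  2  1
Best peak at i=7 (value 13): inc=4, dec=4, length 4+4−1 = 7.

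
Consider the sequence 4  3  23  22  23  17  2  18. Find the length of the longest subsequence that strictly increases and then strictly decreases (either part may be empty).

inc[i] = longest strictly increasing subsequence ending at i; dec[i] = longest strictly decreasing subsequence starting at i:
i:      1  2  3  4  5  6  7  8
a[i]:   4  3 23 22 23 17  2 18
inc:    1  1  2  2  3  2  1  3
dec:    3  2  4  3  3  2  1  1
Best peak at i=3 (value 23): inc=2, dec=4, length 2+4−1 = 5.

5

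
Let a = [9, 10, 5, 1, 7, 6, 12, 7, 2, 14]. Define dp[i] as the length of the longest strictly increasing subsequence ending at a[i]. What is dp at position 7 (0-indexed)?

3

dp[i] = 1 + max{dp[j] : j<i, a[j]<a[i]} (or 1 if no such j):
i:      0  1  2  3  4  5  6  7  8  9
a[i]:   9 10  5  1  7  6 12  7  2 14
dp:     1  2  1  1  2  2  3  3  2  4
At index 7 the value is 3.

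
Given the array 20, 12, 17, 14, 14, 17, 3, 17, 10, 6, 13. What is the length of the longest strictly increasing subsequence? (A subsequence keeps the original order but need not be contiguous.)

3

Track the smallest tail for each achievable length (strict):
20 → extends → [20]
12 → replaces 20 → [12]
17 → extends → [12, 17]
14 → replaces 17 → [12, 14]
14 → already a tail → [12, 14]
17 → extends → [12, 14, 17]
3 → replaces 12 → [3, 14, 17]
17 → already a tail → [3, 14, 17]
10 → replaces 14 → [3, 10, 17]
6 → replaces 10 → [3, 6, 17]
13 → replaces 17 → [3, 6, 13]
Three tails, so the longest strictly increasing subsequence has length 3 (e.g. 12, 14, 17).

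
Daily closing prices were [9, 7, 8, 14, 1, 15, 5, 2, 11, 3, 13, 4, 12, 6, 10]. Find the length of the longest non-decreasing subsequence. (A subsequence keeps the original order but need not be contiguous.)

Track the smallest tail for each achievable length (allowing ties):
9 → extends → [9]
7 → replaces 9 → [7]
8 → extends → [7, 8]
14 → extends → [7, 8, 14]
1 → replaces 7 → [1, 8, 14]
15 → extends → [1, 8, 14, 15]
5 → replaces 8 → [1, 5, 14, 15]
2 → replaces 5 → [1, 2, 14, 15]
11 → replaces 14 → [1, 2, 11, 15]
3 → replaces 11 → [1, 2, 3, 15]
13 → replaces 15 → [1, 2, 3, 13]
4 → replaces 13 → [1, 2, 3, 4]
12 → extends → [1, 2, 3, 4, 12]
6 → replaces 12 → [1, 2, 3, 4, 6]
10 → extends → [1, 2, 3, 4, 6, 10]
Six tails, so the longest non-decreasing subsequence has length 6 (e.g. 1, 2, 3, 4, 6, 10).

6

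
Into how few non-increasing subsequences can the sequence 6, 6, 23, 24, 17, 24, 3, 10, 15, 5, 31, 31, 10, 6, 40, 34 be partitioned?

5

Place each on the leftmost legal pile:
6 → new pile 1 (tops now [6])
6 → pile 1 (tops now [6])
23 → new pile 2 (tops now [6, 23])
24 → new pile 3 (tops now [6, 23, 24])
17 → pile 2 (tops now [6, 17, 24])
24 → pile 3 (tops now [6, 17, 24])
3 → pile 1 (tops now [3, 17, 24])
10 → pile 2 (tops now [3, 10, 24])
15 → pile 3 (tops now [3, 10, 15])
5 → pile 2 (tops now [3, 5, 15])
31 → new pile 4 (tops now [3, 5, 15, 31])
31 → pile 4 (tops now [3, 5, 15, 31])
10 → pile 3 (tops now [3, 5, 10, 31])
6 → pile 3 (tops now [3, 5, 6, 31])
40 → new pile 5 (tops now [3, 5, 6, 31, 40])
34 → pile 5 (tops now [3, 5, 6, 31, 34])
Five piles.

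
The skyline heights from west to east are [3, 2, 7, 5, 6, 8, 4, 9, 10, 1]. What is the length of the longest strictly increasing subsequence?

6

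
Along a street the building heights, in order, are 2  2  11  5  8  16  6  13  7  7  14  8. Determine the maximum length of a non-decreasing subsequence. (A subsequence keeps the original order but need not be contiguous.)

Let dp[i] be the length of the longest such subsequence ending at index i:
i:      1  2  3  4  5  6  7  8  9 10 11 12
a[i]:   2  2 11  5  8 16  6 13  7  7 14  8
dp:     1  2  3  3  4  5  4  5  5  6  7  7
Maximum dp value is 7.

7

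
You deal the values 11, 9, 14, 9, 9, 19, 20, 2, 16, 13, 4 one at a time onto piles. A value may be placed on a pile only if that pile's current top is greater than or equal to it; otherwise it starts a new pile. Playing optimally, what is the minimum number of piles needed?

Place each on the leftmost legal pile:
11 → new pile 1 (tops now [11])
9 → pile 1 (tops now [9])
14 → new pile 2 (tops now [9, 14])
9 → pile 1 (tops now [9, 14])
9 → pile 1 (tops now [9, 14])
19 → new pile 3 (tops now [9, 14, 19])
20 → new pile 4 (tops now [9, 14, 19, 20])
2 → pile 1 (tops now [2, 14, 19, 20])
16 → pile 3 (tops now [2, 14, 16, 20])
13 → pile 2 (tops now [2, 13, 16, 20])
4 → pile 2 (tops now [2, 4, 16, 20])
Four piles.

4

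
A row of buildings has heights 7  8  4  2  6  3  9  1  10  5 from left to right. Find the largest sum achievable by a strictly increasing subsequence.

Let S[i] be the best sum of a strictly increasing subsequence ending at i:
i:      1  2  3  4  5  6  7  8  9 10
a[i]:   7  8  4  2  6  3  9  1 10  5
S:      7 15  4  2 10  5 24  1 34 10
Maximum is 34 (e.g. 7 + 8 + 9 + 10).

34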